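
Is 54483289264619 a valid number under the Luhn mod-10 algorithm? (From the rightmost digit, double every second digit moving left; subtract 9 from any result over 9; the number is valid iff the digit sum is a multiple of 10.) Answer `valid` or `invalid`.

valid

From the right, keep odd positions and double even positions (subtract 9 from any doubled value over 9):
  doubled (positions 2,4,...): 2 8 4 7 6 8 1 → sum 36
  kept (positions 1,3,...): 9 6 6 9 2 8 4 → sum 44
Total = 80.
80 mod 10 = 0, so the number is valid.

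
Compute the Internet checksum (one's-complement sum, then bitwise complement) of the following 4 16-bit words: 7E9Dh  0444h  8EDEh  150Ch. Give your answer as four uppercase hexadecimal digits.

One's-complement addition (fold any carry out of bit 15 back into bit 0):
  0x7E9D + 0x0444 = 0x082E1
  0x82E1 + 0x8EDE = 0x111BF → wrap carry → 0x11C0
  0x11C0 + 0x150C = 0x026CC
One's-complement sum = 0x26CC.
Checksum = ~0x26CC & 0xFFFF = 0xD933.

D933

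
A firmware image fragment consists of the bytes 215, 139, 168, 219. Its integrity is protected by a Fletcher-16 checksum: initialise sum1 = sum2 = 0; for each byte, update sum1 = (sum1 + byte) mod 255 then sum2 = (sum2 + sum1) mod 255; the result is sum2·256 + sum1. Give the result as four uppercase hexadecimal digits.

2FE7

Running sums (mod 255):
  after byte 0 (215): sum1=215, sum2=215
  after byte 1 (139): sum1=99, sum2=59
  after byte 2 (168): sum1=12, sum2=71
  after byte 3 (219): sum1=231, sum2=47
Checksum = sum2·256 + sum1 = 47·256 + 231 = 12263 = 0x2FE7.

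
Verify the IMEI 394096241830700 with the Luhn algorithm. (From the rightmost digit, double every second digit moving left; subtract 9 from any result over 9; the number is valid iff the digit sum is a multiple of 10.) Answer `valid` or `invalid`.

invalid

From the right, keep odd positions and double even positions (subtract 9 from any doubled value over 9):
  doubled (positions 2,4,...): 0 0 7 8 3 0 9 → sum 27
  kept (positions 1,3,...): 0 7 3 1 2 9 4 3 → sum 29
Total = 56.
56 mod 10 = 6, so the number is invalid.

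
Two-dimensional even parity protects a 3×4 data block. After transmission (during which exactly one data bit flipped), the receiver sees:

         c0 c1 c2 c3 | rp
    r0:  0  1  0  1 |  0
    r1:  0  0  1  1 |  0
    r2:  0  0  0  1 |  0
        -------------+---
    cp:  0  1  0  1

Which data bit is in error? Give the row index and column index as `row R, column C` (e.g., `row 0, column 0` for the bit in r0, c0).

Recompute each row's even parity and compare to rp:
  r0: data parity 0, sent rp 0 → ok
  r1: data parity 0, sent rp 0 → ok
  r2: data parity 1, sent rp 0 → mismatch
Recompute each column's even parity and compare to cp:
  c0: data parity 0, sent cp 0 → ok
  c1: data parity 1, sent cp 1 → ok
  c2: data parity 1, sent cp 0 → mismatch
  c3: data parity 1, sent cp 1 → ok
Exactly one row (r2) and one column (c2) fail → the flipped bit is at their intersection.

row 2, column 2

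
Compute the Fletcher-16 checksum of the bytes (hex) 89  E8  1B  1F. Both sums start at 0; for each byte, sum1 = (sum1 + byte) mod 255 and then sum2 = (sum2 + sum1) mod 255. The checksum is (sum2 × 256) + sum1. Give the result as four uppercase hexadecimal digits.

36AC

Running sums (mod 255):
  after byte 0 (89): sum1=137, sum2=137
  after byte 1 (E8): sum1=114, sum2=251
  after byte 2 (1B): sum1=141, sum2=137
  after byte 3 (1F): sum1=172, sum2=54
Checksum = sum2·256 + sum1 = 54·256 + 172 = 13996 = 0x36AC.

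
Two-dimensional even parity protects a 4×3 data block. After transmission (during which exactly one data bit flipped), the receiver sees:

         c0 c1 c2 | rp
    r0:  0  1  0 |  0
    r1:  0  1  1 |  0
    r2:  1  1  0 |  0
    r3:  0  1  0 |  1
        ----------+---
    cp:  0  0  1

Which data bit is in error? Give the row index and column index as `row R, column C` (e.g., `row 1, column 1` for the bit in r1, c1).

Recompute each row's even parity and compare to rp:
  r0: data parity 1, sent rp 0 → mismatch
  r1: data parity 0, sent rp 0 → ok
  r2: data parity 0, sent rp 0 → ok
  r3: data parity 1, sent rp 1 → ok
Recompute each column's even parity and compare to cp:
  c0: data parity 1, sent cp 0 → mismatch
  c1: data parity 0, sent cp 0 → ok
  c2: data parity 1, sent cp 1 → ok
Exactly one row (r0) and one column (c0) fail → the flipped bit is at their intersection.

row 0, column 0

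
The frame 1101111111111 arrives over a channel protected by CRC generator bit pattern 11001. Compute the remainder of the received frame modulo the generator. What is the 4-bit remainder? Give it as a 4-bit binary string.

0000

Modulo-2 division of 1101111111111 by 11001:
  pos 0: 11011 XOR 11001 = 00010
  pos 3: 10111 XOR 11001 = 01110
  pos 4: 11101 XOR 11001 = 00100
  pos 6: 10011 XOR 11001 = 01010
  pos 7: 10101 XOR 11001 = 01100
  pos 8: 11001 XOR 11001 = 00000
Remainder = 0000 (zero — the frame passes the CRC check).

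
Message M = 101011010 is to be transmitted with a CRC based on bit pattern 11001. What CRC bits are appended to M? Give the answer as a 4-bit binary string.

Append 4 zeros: 1010110100000. Divide by 11001 (XOR where the leading bit is 1):
  pos 0: 10101 XOR 11001 = 01100
  pos 1: 11001 XOR 11001 = 00000
  pos 7: 10000 XOR 11001 = 01001
  pos 8: 10010 XOR 11001 = 01011
Remainder (last 4 bits) = 1011. This is the CRC / FCS.

1011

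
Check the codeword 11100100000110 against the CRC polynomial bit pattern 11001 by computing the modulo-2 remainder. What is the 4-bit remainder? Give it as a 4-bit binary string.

Modulo-2 division of 11100100000110 by 11001:
  pos 0: 11100 XOR 11001 = 00101
  pos 2: 10110 XOR 11001 = 01111
  pos 3: 11110 XOR 11001 = 00111
  pos 5: 11100 XOR 11001 = 00101
  pos 7: 10101 XOR 11001 = 01100
  pos 8: 11001 XOR 11001 = 00000
Remainder = 0000 (zero — the frame passes the CRC check).

0000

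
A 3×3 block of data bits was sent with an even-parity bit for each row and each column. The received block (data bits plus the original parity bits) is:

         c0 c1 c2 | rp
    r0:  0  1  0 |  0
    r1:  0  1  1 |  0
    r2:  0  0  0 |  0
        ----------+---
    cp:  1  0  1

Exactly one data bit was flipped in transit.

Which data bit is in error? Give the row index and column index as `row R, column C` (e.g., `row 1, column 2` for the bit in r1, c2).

row 0, column 0

Recompute each row's even parity and compare to rp:
  r0: data parity 1, sent rp 0 → mismatch
  r1: data parity 0, sent rp 0 → ok
  r2: data parity 0, sent rp 0 → ok
Recompute each column's even parity and compare to cp:
  c0: data parity 0, sent cp 1 → mismatch
  c1: data parity 0, sent cp 0 → ok
  c2: data parity 1, sent cp 1 → ok
Exactly one row (r0) and one column (c0) fail → the flipped bit is at their intersection.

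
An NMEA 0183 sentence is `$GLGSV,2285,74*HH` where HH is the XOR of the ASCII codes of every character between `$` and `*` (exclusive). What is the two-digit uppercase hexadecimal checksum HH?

47

XOR the ASCII codes of the payload characters:
  'G' = 0x47 → acc = 0x47
  'L' = 0x4C → acc = 0x0B
  'G' = 0x47 → acc = 0x4C
  'S' = 0x53 → acc = 0x1F
  'V' = 0x56 → acc = 0x49
  ',' = 0x2C → acc = 0x65
  '2' = 0x32 → acc = 0x57
  '2' = 0x32 → acc = 0x65
  '8' = 0x38 → acc = 0x5D
  '5' = 0x35 → acc = 0x68
  ',' = 0x2C → acc = 0x44
  '7' = 0x37 → acc = 0x73
  '4' = 0x34 → acc = 0x47
Checksum = 0x47.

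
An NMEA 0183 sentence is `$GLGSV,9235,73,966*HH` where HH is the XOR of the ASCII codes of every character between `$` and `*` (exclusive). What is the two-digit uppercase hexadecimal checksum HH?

55

XOR the ASCII codes of the payload characters:
  'G' = 0x47 → acc = 0x47
  'L' = 0x4C → acc = 0x0B
  'G' = 0x47 → acc = 0x4C
  'S' = 0x53 → acc = 0x1F
  'V' = 0x56 → acc = 0x49
  ',' = 0x2C → acc = 0x65
  '9' = 0x39 → acc = 0x5C
  '2' = 0x32 → acc = 0x6E
  '3' = 0x33 → acc = 0x5D
  '5' = 0x35 → acc = 0x68
  ',' = 0x2C → acc = 0x44
  '7' = 0x37 → acc = 0x73
  '3' = 0x33 → acc = 0x40
  ',' = 0x2C → acc = 0x6C
  '9' = 0x39 → acc = 0x55
  '6' = 0x36 → acc = 0x63
  '6' = 0x36 → acc = 0x55
Checksum = 0x55.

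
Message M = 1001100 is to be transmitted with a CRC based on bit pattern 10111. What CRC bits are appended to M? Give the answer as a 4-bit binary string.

Append 4 zeros: 10011000000. Divide by 10111 (XOR where the leading bit is 1):
  pos 0: 10011 XOR 10111 = 00100
  pos 2: 10000 XOR 10111 = 00111
  pos 4: 11100 XOR 10111 = 01011
  pos 5: 10110 XOR 10111 = 00001
Remainder (last 4 bits) = 0010. This is the CRC / FCS.

0010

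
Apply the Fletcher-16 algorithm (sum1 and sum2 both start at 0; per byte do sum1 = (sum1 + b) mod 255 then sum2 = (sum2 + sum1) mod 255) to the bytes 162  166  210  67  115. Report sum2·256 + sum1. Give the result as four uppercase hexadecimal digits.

Running sums (mod 255):
  after byte 0 (162): sum1=162, sum2=162
  after byte 1 (166): sum1=73, sum2=235
  after byte 2 (210): sum1=28, sum2=8
  after byte 3 (67): sum1=95, sum2=103
  after byte 4 (115): sum1=210, sum2=58
Checksum = sum2·256 + sum1 = 58·256 + 210 = 15058 = 0x3AD2.

3AD2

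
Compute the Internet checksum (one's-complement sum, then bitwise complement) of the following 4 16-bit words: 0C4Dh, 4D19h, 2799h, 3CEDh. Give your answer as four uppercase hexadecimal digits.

One's-complement addition (fold any carry out of bit 15 back into bit 0):
  0x0C4D + 0x4D19 = 0x05966
  0x5966 + 0x2799 = 0x080FF
  0x80FF + 0x3CED = 0x0BDEC
One's-complement sum = 0xBDEC.
Checksum = ~0xBDEC & 0xFFFF = 0x4213.

4213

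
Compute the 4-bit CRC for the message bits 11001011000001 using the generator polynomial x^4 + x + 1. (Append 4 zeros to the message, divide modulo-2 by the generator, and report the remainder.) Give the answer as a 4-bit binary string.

Append 4 zeros: 110010110000010000. Divide by 10011 (XOR where the leading bit is 1):
  pos 0: 11001 XOR 10011 = 01010
  pos 1: 10100 XOR 10011 = 00111
  pos 3: 11111 XOR 10011 = 01100
  pos 4: 11000 XOR 10011 = 01011
  pos 5: 10110 XOR 10011 = 00101
  pos 7: 10100 XOR 10011 = 00111
  pos 9: 11101 XOR 10011 = 01110
  pos 10: 11100 XOR 10011 = 01111
  pos 11: 11110 XOR 10011 = 01101
  pos 12: 11010 XOR 10011 = 01001
  pos 13: 10010 XOR 10011 = 00001
Remainder (last 4 bits) = 0001. This is the CRC / FCS.

0001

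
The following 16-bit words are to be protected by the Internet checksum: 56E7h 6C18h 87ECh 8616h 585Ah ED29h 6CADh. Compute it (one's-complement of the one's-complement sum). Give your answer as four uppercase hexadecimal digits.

7CCB

One's-complement addition (fold any carry out of bit 15 back into bit 0):
  0x56E7 + 0x6C18 = 0x0C2FF
  0xC2FF + 0x87EC = 0x14AEB → wrap carry → 0x4AEC
  0x4AEC + 0x8616 = 0x0D102
  0xD102 + 0x585A = 0x1295C → wrap carry → 0x295D
  0x295D + 0xED29 = 0x11686 → wrap carry → 0x1687
  0x1687 + 0x6CAD = 0x08334
One's-complement sum = 0x8334.
Checksum = ~0x8334 & 0xFFFF = 0x7CCB.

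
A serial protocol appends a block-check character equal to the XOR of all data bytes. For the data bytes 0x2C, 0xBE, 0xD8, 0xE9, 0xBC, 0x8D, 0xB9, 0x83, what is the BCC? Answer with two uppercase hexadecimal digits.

A8

XOR the bytes together:
  start with 0x2C
  0x2C ⊕ 0xBE = 0x92
  0x92 ⊕ 0xD8 = 0x4A
  0x4A ⊕ 0xE9 = 0xA3
  0xA3 ⊕ 0xBC = 0x1F
  0x1F ⊕ 0x8D = 0x92
  0x92 ⊕ 0xB9 = 0x2B
  0x2B ⊕ 0x83 = 0xA8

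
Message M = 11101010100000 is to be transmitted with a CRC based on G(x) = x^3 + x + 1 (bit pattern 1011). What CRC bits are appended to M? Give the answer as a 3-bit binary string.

Append 3 zeros: 11101010100000000. Divide by 1011 (XOR where the leading bit is 1):
  pos 0: 1110 XOR 1011 = 0101
  pos 1: 1011 XOR 1011 = 0000
  pos 6: 1010 XOR 1011 = 0001
  pos 9: 1000 XOR 1011 = 0011
  pos 11: 1100 XOR 1011 = 0111
  pos 12: 1110 XOR 1011 = 0101
  pos 13: 1010 XOR 1011 = 0001
Remainder (last 3 bits) = 001. This is the CRC / FCS.

001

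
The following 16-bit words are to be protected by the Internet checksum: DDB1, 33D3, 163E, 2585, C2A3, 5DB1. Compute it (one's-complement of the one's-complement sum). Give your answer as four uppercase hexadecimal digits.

One's-complement addition (fold any carry out of bit 15 back into bit 0):
  0xDDB1 + 0x33D3 = 0x11184 → wrap carry → 0x1185
  0x1185 + 0x163E = 0x027C3
  0x27C3 + 0x2585 = 0x04D48
  0x4D48 + 0xC2A3 = 0x10FEB → wrap carry → 0x0FEC
  0x0FEC + 0x5DB1 = 0x06D9D
One's-complement sum = 0x6D9D.
Checksum = ~0x6D9D & 0xFFFF = 0x9262.

9262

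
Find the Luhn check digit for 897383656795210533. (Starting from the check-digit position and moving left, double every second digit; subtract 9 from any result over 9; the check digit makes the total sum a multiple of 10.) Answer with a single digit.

4

Partial digits right→left: 3 3 5 0 1 2 5 9 7 6 5 6 3 8 3 7 9 8
Double every second digit counting from the check-digit position (so the 1st, 3rd, 5th, ... of the partial from the right).
  doubled (with −9 where >9): 6 1 2 1 5 1 6 6 9 → sum 37
  kept as-is: 3 0 2 9 6 6 8 7 8 → sum 49
Total = 37 + 49 = 86.
Check digit = (10 − (86 mod 10)) mod 10 = 4.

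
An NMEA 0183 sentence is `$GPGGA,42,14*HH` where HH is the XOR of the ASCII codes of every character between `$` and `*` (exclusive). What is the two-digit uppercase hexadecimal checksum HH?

55

XOR the ASCII codes of the payload characters:
  'G' = 0x47 → acc = 0x47
  'P' = 0x50 → acc = 0x17
  'G' = 0x47 → acc = 0x50
  'G' = 0x47 → acc = 0x17
  'A' = 0x41 → acc = 0x56
  ',' = 0x2C → acc = 0x7A
  '4' = 0x34 → acc = 0x4E
  '2' = 0x32 → acc = 0x7C
  ',' = 0x2C → acc = 0x50
  '1' = 0x31 → acc = 0x61
  '4' = 0x34 → acc = 0x55
Checksum = 0x55.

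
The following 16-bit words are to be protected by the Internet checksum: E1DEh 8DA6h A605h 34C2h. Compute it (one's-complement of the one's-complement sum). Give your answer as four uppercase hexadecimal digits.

B5B2

One's-complement addition (fold any carry out of bit 15 back into bit 0):
  0xE1DE + 0x8DA6 = 0x16F84 → wrap carry → 0x6F85
  0x6F85 + 0xA605 = 0x1158A → wrap carry → 0x158B
  0x158B + 0x34C2 = 0x04A4D
One's-complement sum = 0x4A4D.
Checksum = ~0x4A4D & 0xFFFF = 0xB5B2.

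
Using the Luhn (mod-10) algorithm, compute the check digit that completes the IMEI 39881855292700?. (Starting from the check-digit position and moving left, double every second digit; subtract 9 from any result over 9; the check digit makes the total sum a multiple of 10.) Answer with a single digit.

Partial digits right→left: 0 0 7 2 9 2 5 5 8 1 8 8 9 3
Double every second digit counting from the check-digit position (so the 1st, 3rd, 5th, ... of the partial from the right).
  doubled (with −9 where >9): 0 5 9 1 7 7 9 → sum 38
  kept as-is: 0 2 2 5 1 8 3 → sum 21
Total = 38 + 21 = 59.
Check digit = (10 − (59 mod 10)) mod 10 = 1.

1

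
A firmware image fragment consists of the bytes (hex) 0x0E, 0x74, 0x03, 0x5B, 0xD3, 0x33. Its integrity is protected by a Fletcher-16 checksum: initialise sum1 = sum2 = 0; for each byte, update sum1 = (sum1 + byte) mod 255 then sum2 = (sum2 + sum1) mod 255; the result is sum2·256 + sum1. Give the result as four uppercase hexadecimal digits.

93E7

Running sums (mod 255):
  after byte 0 (0x0E): sum1=14, sum2=14
  after byte 1 (0x74): sum1=130, sum2=144
  after byte 2 (0x03): sum1=133, sum2=22
  after byte 3 (0x5B): sum1=224, sum2=246
  after byte 4 (0xD3): sum1=180, sum2=171
  after byte 5 (0x33): sum1=231, sum2=147
Checksum = sum2·256 + sum1 = 147·256 + 231 = 37863 = 0x93E7.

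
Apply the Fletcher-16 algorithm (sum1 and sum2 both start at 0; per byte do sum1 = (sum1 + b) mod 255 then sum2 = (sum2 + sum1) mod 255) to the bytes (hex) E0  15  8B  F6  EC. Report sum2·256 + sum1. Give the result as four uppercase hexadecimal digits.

Running sums (mod 255):
  after byte 0 (E0): sum1=224, sum2=224
  after byte 1 (15): sum1=245, sum2=214
  after byte 2 (8B): sum1=129, sum2=88
  after byte 3 (F6): sum1=120, sum2=208
  after byte 4 (EC): sum1=101, sum2=54
Checksum = sum2·256 + sum1 = 54·256 + 101 = 13925 = 0x3665.

3665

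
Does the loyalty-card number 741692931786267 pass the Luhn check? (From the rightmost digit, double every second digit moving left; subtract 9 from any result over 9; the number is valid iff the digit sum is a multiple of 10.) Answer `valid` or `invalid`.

From the right, keep odd positions and double even positions (subtract 9 from any doubled value over 9):
  doubled (positions 2,4,...): 3 3 5 6 4 3 8 → sum 32
  kept (positions 1,3,...): 7 2 8 1 9 9 1 7 → sum 44
Total = 76.
76 mod 10 = 6, so the number is invalid.

invalid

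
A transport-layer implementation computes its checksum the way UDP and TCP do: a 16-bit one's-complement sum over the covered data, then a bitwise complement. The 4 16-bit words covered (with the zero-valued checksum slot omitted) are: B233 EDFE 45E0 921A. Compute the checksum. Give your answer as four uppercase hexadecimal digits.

One's-complement addition (fold any carry out of bit 15 back into bit 0):
  0xB233 + 0xEDFE = 0x1A031 → wrap carry → 0xA032
  0xA032 + 0x45E0 = 0x0E612
  0xE612 + 0x921A = 0x1782C → wrap carry → 0x782D
One's-complement sum = 0x782D.
Checksum = ~0x782D & 0xFFFF = 0x87D2.

87D2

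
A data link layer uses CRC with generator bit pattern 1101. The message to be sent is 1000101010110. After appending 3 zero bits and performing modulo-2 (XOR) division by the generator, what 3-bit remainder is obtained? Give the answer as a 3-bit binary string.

Append 3 zeros: 1000101010110000. Divide by 1101 (XOR where the leading bit is 1):
  pos 0: 1000 XOR 1101 = 0101
  pos 1: 1011 XOR 1101 = 0110
  pos 2: 1100 XOR 1101 = 0001
  pos 5: 1101 XOR 1101 = 0000
  pos 10: 1100 XOR 1101 = 0001
Remainder (last 3 bits) = 100. This is the CRC / FCS.

100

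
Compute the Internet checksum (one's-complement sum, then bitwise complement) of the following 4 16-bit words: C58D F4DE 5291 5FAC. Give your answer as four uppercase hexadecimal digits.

9355

One's-complement addition (fold any carry out of bit 15 back into bit 0):
  0xC58D + 0xF4DE = 0x1BA6B → wrap carry → 0xBA6C
  0xBA6C + 0x5291 = 0x10CFD → wrap carry → 0x0CFE
  0x0CFE + 0x5FAC = 0x06CAA
One's-complement sum = 0x6CAA.
Checksum = ~0x6CAA & 0xFFFF = 0x9355.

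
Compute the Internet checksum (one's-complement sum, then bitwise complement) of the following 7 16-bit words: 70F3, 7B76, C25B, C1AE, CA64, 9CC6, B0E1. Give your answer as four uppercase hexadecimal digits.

One's-complement addition (fold any carry out of bit 15 back into bit 0):
  0x70F3 + 0x7B76 = 0x0EC69
  0xEC69 + 0xC25B = 0x1AEC4 → wrap carry → 0xAEC5
  0xAEC5 + 0xC1AE = 0x17073 → wrap carry → 0x7074
  0x7074 + 0xCA64 = 0x13AD8 → wrap carry → 0x3AD9
  0x3AD9 + 0x9CC6 = 0x0D79F
  0xD79F + 0xB0E1 = 0x18880 → wrap carry → 0x8881
One's-complement sum = 0x8881.
Checksum = ~0x8881 & 0xFFFF = 0x777E.

777E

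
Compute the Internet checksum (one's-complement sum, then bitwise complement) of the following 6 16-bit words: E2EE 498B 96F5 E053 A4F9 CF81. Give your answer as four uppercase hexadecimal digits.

One's-complement addition (fold any carry out of bit 15 back into bit 0):
  0xE2EE + 0x498B = 0x12C79 → wrap carry → 0x2C7A
  0x2C7A + 0x96F5 = 0x0C36F
  0xC36F + 0xE053 = 0x1A3C2 → wrap carry → 0xA3C3
  0xA3C3 + 0xA4F9 = 0x148BC → wrap carry → 0x48BD
  0x48BD + 0xCF81 = 0x1183E → wrap carry → 0x183F
One's-complement sum = 0x183F.
Checksum = ~0x183F & 0xFFFF = 0xE7C0.

E7C0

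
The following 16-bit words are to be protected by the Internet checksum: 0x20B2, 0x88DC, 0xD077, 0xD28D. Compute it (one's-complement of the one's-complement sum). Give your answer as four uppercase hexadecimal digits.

One's-complement addition (fold any carry out of bit 15 back into bit 0):
  0x20B2 + 0x88DC = 0x0A98E
  0xA98E + 0xD077 = 0x17A05 → wrap carry → 0x7A06
  0x7A06 + 0xD28D = 0x14C93 → wrap carry → 0x4C94
One's-complement sum = 0x4C94.
Checksum = ~0x4C94 & 0xFFFF = 0xB36B.

B36B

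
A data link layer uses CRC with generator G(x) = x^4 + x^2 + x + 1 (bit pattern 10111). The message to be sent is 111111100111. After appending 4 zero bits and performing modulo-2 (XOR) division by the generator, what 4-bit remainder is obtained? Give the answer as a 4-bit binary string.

Append 4 zeros: 1111111001110000. Divide by 10111 (XOR where the leading bit is 1):
  pos 0: 11111 XOR 10111 = 01000
  pos 1: 10001 XOR 10111 = 00110
  pos 3: 11010 XOR 10111 = 01101
  pos 4: 11010 XOR 10111 = 01101
  pos 5: 11011 XOR 10111 = 01100
  pos 6: 11001 XOR 10111 = 01110
  pos 7: 11101 XOR 10111 = 01010
  pos 8: 10100 XOR 10111 = 00011
  pos 11: 11000 XOR 10111 = 01111
Remainder (last 4 bits) = 1111. This is the CRC / FCS.

1111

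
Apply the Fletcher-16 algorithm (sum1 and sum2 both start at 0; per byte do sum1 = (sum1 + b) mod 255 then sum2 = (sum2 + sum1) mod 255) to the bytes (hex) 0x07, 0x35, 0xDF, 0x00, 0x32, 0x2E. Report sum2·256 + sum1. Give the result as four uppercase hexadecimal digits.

467C

Running sums (mod 255):
  after byte 0 (0x07): sum1=7, sum2=7
  after byte 1 (0x35): sum1=60, sum2=67
  after byte 2 (0xDF): sum1=28, sum2=95
  after byte 3 (0x00): sum1=28, sum2=123
  after byte 4 (0x32): sum1=78, sum2=201
  after byte 5 (0x2E): sum1=124, sum2=70
Checksum = sum2·256 + sum1 = 70·256 + 124 = 18044 = 0x467C.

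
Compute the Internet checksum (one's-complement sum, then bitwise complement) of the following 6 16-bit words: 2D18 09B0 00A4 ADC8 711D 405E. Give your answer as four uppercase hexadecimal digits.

694F

One's-complement addition (fold any carry out of bit 15 back into bit 0):
  0x2D18 + 0x09B0 = 0x036C8
  0x36C8 + 0x00A4 = 0x0376C
  0x376C + 0xADC8 = 0x0E534
  0xE534 + 0x711D = 0x15651 → wrap carry → 0x5652
  0x5652 + 0x405E = 0x096B0
One's-complement sum = 0x96B0.
Checksum = ~0x96B0 & 0xFFFF = 0x694F.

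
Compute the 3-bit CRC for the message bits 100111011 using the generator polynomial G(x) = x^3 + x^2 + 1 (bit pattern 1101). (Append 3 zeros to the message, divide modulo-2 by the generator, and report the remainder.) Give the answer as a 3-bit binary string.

Append 3 zeros: 100111011000. Divide by 1101 (XOR where the leading bit is 1):
  pos 0: 1001 XOR 1101 = 0100
  pos 1: 1001 XOR 1101 = 0100
  pos 2: 1001 XOR 1101 = 0100
  pos 3: 1000 XOR 1101 = 0101
  pos 4: 1011 XOR 1101 = 0110
  pos 5: 1101 XOR 1101 = 0000
Remainder (last 3 bits) = 000. This is the CRC / FCS.

000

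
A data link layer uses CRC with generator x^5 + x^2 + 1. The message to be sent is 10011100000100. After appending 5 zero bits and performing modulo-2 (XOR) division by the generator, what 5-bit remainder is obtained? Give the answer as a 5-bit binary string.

Append 5 zeros: 1001110000010000000. Divide by 100101 (XOR where the leading bit is 1):
  pos 0: 100111 XOR 100101 = 000010
  pos 4: 100000 XOR 100101 = 000101
  pos 7: 101010 XOR 100101 = 001111
  pos 9: 111100 XOR 100101 = 011001
  pos 10: 110010 XOR 100101 = 010111
  pos 11: 101110 XOR 100101 = 001011
  pos 13: 101100 XOR 100101 = 001001
Remainder (last 5 bits) = 01001. This is the CRC / FCS.

01001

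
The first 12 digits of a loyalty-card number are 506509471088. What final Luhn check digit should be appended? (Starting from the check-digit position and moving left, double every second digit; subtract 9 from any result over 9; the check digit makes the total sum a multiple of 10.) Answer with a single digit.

4

Partial digits right→left: 8 8 0 1 7 4 9 0 5 6 0 5
Double every second digit counting from the check-digit position (so the 1st, 3rd, 5th, ... of the partial from the right).
  doubled (with −9 where >9): 7 0 5 9 1 0 → sum 22
  kept as-is: 8 1 4 0 6 5 → sum 24
Total = 22 + 24 = 46.
Check digit = (10 − (46 mod 10)) mod 10 = 4.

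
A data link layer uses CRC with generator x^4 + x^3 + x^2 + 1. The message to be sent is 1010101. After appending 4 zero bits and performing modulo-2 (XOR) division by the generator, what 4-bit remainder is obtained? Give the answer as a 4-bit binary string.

1001

Append 4 zeros: 10101010000. Divide by 11101 (XOR where the leading bit is 1):
  pos 0: 10101 XOR 11101 = 01000
  pos 1: 10000 XOR 11101 = 01101
  pos 2: 11011 XOR 11101 = 00110
  pos 4: 11000 XOR 11101 = 00101
  pos 6: 10100 XOR 11101 = 01001
Remainder (last 4 bits) = 1001. This is the CRC / FCS.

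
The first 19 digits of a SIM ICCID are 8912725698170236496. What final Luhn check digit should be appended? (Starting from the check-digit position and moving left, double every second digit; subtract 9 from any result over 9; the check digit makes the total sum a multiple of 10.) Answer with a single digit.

Partial digits right→left: 6 9 4 6 3 2 0 7 1 8 9 6 5 2 7 2 1 9 8
Double every second digit counting from the check-digit position (so the 1st, 3rd, 5th, ... of the partial from the right).
  doubled (with −9 where >9): 3 8 6 0 2 9 1 5 2 7 → sum 43
  kept as-is: 9 6 2 7 8 6 2 2 9 → sum 51
Total = 43 + 51 = 94.
Check digit = (10 − (94 mod 10)) mod 10 = 6.

6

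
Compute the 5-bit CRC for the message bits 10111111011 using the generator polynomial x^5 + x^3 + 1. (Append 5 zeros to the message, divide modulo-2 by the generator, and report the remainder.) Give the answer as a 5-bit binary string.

Append 5 zeros: 1011111101100000. Divide by 101001 (XOR where the leading bit is 1):
  pos 0: 101111 XOR 101001 = 000110
  pos 3: 110110 XOR 101001 = 011111
  pos 4: 111111 XOR 101001 = 010110
  pos 5: 101101 XOR 101001 = 000100
  pos 8: 100000 XOR 101001 = 001001
  pos 10: 100100 XOR 101001 = 001101
Remainder (last 5 bits) = 01101. This is the CRC / FCS.

01101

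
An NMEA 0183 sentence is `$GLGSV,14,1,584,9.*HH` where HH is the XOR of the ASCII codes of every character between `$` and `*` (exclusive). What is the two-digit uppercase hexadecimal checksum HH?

53

XOR the ASCII codes of the payload characters:
  'G' = 0x47 → acc = 0x47
  'L' = 0x4C → acc = 0x0B
  'G' = 0x47 → acc = 0x4C
  'S' = 0x53 → acc = 0x1F
  'V' = 0x56 → acc = 0x49
  ',' = 0x2C → acc = 0x65
  '1' = 0x31 → acc = 0x54
  '4' = 0x34 → acc = 0x60
  ',' = 0x2C → acc = 0x4C
  '1' = 0x31 → acc = 0x7D
  ',' = 0x2C → acc = 0x51
  '5' = 0x35 → acc = 0x64
  '8' = 0x38 → acc = 0x5C
  '4' = 0x34 → acc = 0x68
  ',' = 0x2C → acc = 0x44
  '9' = 0x39 → acc = 0x7D
  '.' = 0x2E → acc = 0x53
Checksum = 0x53.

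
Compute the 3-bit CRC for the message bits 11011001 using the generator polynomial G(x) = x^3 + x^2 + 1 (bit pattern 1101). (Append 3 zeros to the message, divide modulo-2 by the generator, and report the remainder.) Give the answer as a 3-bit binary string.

Append 3 zeros: 11011001000. Divide by 1101 (XOR where the leading bit is 1):
  pos 0: 1101 XOR 1101 = 0000
  pos 4: 1001 XOR 1101 = 0100
  pos 5: 1000 XOR 1101 = 0101
  pos 6: 1010 XOR 1101 = 0111
  pos 7: 1110 XOR 1101 = 0011
Remainder (last 3 bits) = 011. This is the CRC / FCS.

011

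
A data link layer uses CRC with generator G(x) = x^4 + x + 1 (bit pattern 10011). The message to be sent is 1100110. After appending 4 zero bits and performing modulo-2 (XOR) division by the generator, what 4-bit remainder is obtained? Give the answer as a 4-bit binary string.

Append 4 zeros: 11001100000. Divide by 10011 (XOR where the leading bit is 1):
  pos 0: 11001 XOR 10011 = 01010
  pos 1: 10101 XOR 10011 = 00110
  pos 3: 11000 XOR 10011 = 01011
  pos 4: 10110 XOR 10011 = 00101
  pos 6: 10100 XOR 10011 = 00111
Remainder (last 4 bits) = 0111. This is the CRC / FCS.

0111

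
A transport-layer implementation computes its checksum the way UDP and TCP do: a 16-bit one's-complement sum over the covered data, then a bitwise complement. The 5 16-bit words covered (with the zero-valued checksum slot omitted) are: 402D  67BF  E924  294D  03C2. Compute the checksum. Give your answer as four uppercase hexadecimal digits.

41DF

One's-complement addition (fold any carry out of bit 15 back into bit 0):
  0x402D + 0x67BF = 0x0A7EC
  0xA7EC + 0xE924 = 0x19110 → wrap carry → 0x9111
  0x9111 + 0x294D = 0x0BA5E
  0xBA5E + 0x03C2 = 0x0BE20
One's-complement sum = 0xBE20.
Checksum = ~0xBE20 & 0xFFFF = 0x41DF.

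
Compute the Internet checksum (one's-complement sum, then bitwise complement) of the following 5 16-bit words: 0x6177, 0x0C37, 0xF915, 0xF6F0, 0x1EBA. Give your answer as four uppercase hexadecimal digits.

8390

One's-complement addition (fold any carry out of bit 15 back into bit 0):
  0x6177 + 0x0C37 = 0x06DAE
  0x6DAE + 0xF915 = 0x166C3 → wrap carry → 0x66C4
  0x66C4 + 0xF6F0 = 0x15DB4 → wrap carry → 0x5DB5
  0x5DB5 + 0x1EBA = 0x07C6F
One's-complement sum = 0x7C6F.
Checksum = ~0x7C6F & 0xFFFF = 0x8390.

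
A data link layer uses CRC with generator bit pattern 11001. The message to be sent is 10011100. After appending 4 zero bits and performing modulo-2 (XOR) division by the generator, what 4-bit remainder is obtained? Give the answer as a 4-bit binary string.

1011

Append 4 zeros: 100111000000. Divide by 11001 (XOR where the leading bit is 1):
  pos 0: 10011 XOR 11001 = 01010
  pos 1: 10101 XOR 11001 = 01100
  pos 2: 11000 XOR 11001 = 00001
  pos 6: 10000 XOR 11001 = 01001
  pos 7: 10010 XOR 11001 = 01011
Remainder (last 4 bits) = 1011. This is the CRC / FCS.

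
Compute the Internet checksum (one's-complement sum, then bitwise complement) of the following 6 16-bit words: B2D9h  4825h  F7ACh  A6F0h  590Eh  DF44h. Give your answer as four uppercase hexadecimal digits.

One's-complement addition (fold any carry out of bit 15 back into bit 0):
  0xB2D9 + 0x4825 = 0x0FAFE
  0xFAFE + 0xF7AC = 0x1F2AA → wrap carry → 0xF2AB
  0xF2AB + 0xA6F0 = 0x1999B → wrap carry → 0x999C
  0x999C + 0x590E = 0x0F2AA
  0xF2AA + 0xDF44 = 0x1D1EE → wrap carry → 0xD1EF
One's-complement sum = 0xD1EF.
Checksum = ~0xD1EF & 0xFFFF = 0x2E10.

2E10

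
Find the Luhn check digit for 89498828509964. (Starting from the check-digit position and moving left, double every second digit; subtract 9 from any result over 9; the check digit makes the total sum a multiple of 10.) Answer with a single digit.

Partial digits right→left: 4 6 9 9 0 5 8 2 8 8 9 4 9 8
Double every second digit counting from the check-digit position (so the 1st, 3rd, 5th, ... of the partial from the right).
  doubled (with −9 where >9): 8 9 0 7 7 9 9 → sum 49
  kept as-is: 6 9 5 2 8 4 8 → sum 42
Total = 49 + 42 = 91.
Check digit = (10 − (91 mod 10)) mod 10 = 9.

9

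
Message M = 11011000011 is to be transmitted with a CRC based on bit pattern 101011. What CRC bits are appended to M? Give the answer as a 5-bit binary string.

Append 5 zeros: 1101100001100000. Divide by 101011 (XOR where the leading bit is 1):
  pos 0: 110110 XOR 101011 = 011101
  pos 1: 111010 XOR 101011 = 010001
  pos 2: 100010 XOR 101011 = 001001
  pos 4: 100101 XOR 101011 = 001110
  pos 6: 111010 XOR 101011 = 010001
  pos 7: 100010 XOR 101011 = 001001
  pos 9: 100100 XOR 101011 = 001111
Remainder (last 5 bits) = 11110. This is the CRC / FCS.

11110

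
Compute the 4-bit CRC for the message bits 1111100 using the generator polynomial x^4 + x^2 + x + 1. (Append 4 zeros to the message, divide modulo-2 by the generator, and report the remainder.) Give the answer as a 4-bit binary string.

0100

Append 4 zeros: 11111000000. Divide by 10111 (XOR where the leading bit is 1):
  pos 0: 11111 XOR 10111 = 01000
  pos 1: 10000 XOR 10111 = 00111
  pos 3: 11100 XOR 10111 = 01011
  pos 4: 10110 XOR 10111 = 00001
Remainder (last 4 bits) = 0100. This is the CRC / FCS.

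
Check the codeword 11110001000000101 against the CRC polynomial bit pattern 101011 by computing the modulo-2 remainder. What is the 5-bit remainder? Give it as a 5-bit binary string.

Modulo-2 division of 11110001000000101 by 101011:
  pos 0: 111100 XOR 101011 = 010111
  pos 1: 101110 XOR 101011 = 000101
  pos 4: 101100 XOR 101011 = 000111
  pos 7: 111000 XOR 101011 = 010011
  pos 8: 100110 XOR 101011 = 001101
  pos 10: 110110 XOR 101011 = 011101
  pos 11: 111011 XOR 101011 = 010000
Remainder = 10000 (nonzero — an error is detected).

10000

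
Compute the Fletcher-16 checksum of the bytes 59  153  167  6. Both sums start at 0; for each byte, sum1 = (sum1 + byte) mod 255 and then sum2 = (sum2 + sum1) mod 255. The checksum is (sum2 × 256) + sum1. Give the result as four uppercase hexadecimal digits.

0F82

Running sums (mod 255):
  after byte 0 (59): sum1=59, sum2=59
  after byte 1 (153): sum1=212, sum2=16
  after byte 2 (167): sum1=124, sum2=140
  after byte 3 (6): sum1=130, sum2=15
Checksum = sum2·256 + sum1 = 15·256 + 130 = 3970 = 0x0F82.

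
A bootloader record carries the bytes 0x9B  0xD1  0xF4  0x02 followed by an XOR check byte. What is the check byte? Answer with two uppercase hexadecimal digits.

XOR the bytes together:
  start with 0x9B
  0x9B ⊕ 0xD1 = 0x4A
  0x4A ⊕ 0xF4 = 0xBE
  0xBE ⊕ 0x02 = 0xBC

BC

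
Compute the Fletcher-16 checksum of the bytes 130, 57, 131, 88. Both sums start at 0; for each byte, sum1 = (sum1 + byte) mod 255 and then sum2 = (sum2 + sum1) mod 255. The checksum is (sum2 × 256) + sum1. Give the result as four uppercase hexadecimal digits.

Running sums (mod 255):
  after byte 0 (130): sum1=130, sum2=130
  after byte 1 (57): sum1=187, sum2=62
  after byte 2 (131): sum1=63, sum2=125
  after byte 3 (88): sum1=151, sum2=21
Checksum = sum2·256 + sum1 = 21·256 + 151 = 5527 = 0x1597.

1597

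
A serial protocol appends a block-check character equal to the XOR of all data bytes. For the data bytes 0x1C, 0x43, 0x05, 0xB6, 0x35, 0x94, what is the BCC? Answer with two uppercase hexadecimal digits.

4D

XOR the bytes together:
  start with 0x1C
  0x1C ⊕ 0x43 = 0x5F
  0x5F ⊕ 0x05 = 0x5A
  0x5A ⊕ 0xB6 = 0xEC
  0xEC ⊕ 0x35 = 0xD9
  0xD9 ⊕ 0x94 = 0x4D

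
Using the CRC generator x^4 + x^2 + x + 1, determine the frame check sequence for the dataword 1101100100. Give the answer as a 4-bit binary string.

Append 4 zeros: 11011001000000. Divide by 10111 (XOR where the leading bit is 1):
  pos 0: 11011 XOR 10111 = 01100
  pos 1: 11000 XOR 10111 = 01111
  pos 2: 11110 XOR 10111 = 01001
  pos 3: 10011 XOR 10111 = 00100
  pos 5: 10000 XOR 10111 = 00111
  pos 7: 11100 XOR 10111 = 01011
  pos 8: 10110 XOR 10111 = 00001
Remainder (last 4 bits) = 0010. This is the CRC / FCS.

0010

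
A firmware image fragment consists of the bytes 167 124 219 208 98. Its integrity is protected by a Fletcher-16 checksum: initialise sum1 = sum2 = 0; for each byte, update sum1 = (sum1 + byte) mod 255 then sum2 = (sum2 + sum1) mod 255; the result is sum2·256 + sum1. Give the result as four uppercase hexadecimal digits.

Running sums (mod 255):
  after byte 0 (167): sum1=167, sum2=167
  after byte 1 (124): sum1=36, sum2=203
  after byte 2 (219): sum1=0, sum2=203
  after byte 3 (208): sum1=208, sum2=156
  after byte 4 (98): sum1=51, sum2=207
Checksum = sum2·256 + sum1 = 207·256 + 51 = 53043 = 0xCF33.

CF33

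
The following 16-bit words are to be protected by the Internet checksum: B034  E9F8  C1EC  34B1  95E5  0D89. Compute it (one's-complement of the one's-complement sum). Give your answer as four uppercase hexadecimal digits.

One's-complement addition (fold any carry out of bit 15 back into bit 0):
  0xB034 + 0xE9F8 = 0x19A2C → wrap carry → 0x9A2D
  0x9A2D + 0xC1EC = 0x15C19 → wrap carry → 0x5C1A
  0x5C1A + 0x34B1 = 0x090CB
  0x90CB + 0x95E5 = 0x126B0 → wrap carry → 0x26B1
  0x26B1 + 0x0D89 = 0x0343A
One's-complement sum = 0x343A.
Checksum = ~0x343A & 0xFFFF = 0xCBC5.

CBC5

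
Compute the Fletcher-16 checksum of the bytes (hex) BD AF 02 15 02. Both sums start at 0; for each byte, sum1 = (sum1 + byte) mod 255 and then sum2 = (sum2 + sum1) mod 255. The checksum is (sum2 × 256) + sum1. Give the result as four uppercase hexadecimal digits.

Running sums (mod 255):
  after byte 0 (BD): sum1=189, sum2=189
  after byte 1 (AF): sum1=109, sum2=43
  after byte 2 (02): sum1=111, sum2=154
  after byte 3 (15): sum1=132, sum2=31
  after byte 4 (02): sum1=134, sum2=165
Checksum = sum2·256 + sum1 = 165·256 + 134 = 42374 = 0xA586.

A586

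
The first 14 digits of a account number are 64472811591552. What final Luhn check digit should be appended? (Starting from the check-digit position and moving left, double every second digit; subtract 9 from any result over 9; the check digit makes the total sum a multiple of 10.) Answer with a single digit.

Partial digits right→left: 2 5 5 1 9 5 1 1 8 2 7 4 4 6
Double every second digit counting from the check-digit position (so the 1st, 3rd, 5th, ... of the partial from the right).
  doubled (with −9 where >9): 4 1 9 2 7 5 8 → sum 36
  kept as-is: 5 1 5 1 2 4 6 → sum 24
Total = 36 + 24 = 60.
Check digit = (10 − (60 mod 10)) mod 10 = 0.

0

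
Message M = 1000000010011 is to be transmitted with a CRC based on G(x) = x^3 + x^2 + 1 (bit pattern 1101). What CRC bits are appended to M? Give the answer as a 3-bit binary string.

001

Append 3 zeros: 1000000010011000. Divide by 1101 (XOR where the leading bit is 1):
  pos 0: 1000 XOR 1101 = 0101
  pos 1: 1010 XOR 1101 = 0111
  pos 2: 1110 XOR 1101 = 0011
  pos 4: 1100 XOR 1101 = 0001
  pos 7: 1100 XOR 1101 = 0001
  pos 10: 1110 XOR 1101 = 0011
  pos 12: 1100 XOR 1101 = 0001
Remainder (last 3 bits) = 001. This is the CRC / FCS.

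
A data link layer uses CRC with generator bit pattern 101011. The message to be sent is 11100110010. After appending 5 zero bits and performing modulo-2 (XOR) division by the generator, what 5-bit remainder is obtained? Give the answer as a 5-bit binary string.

10010

Append 5 zeros: 1110011001000000. Divide by 101011 (XOR where the leading bit is 1):
  pos 0: 111001 XOR 101011 = 010010
  pos 1: 100101 XOR 101011 = 001110
  pos 3: 111000 XOR 101011 = 010011
  pos 4: 100111 XOR 101011 = 001100
  pos 6: 110000 XOR 101011 = 011011
  pos 7: 110110 XOR 101011 = 011101
  pos 8: 111010 XOR 101011 = 010001
  pos 9: 100010 XOR 101011 = 001001
Remainder (last 5 bits) = 10010. This is the CRC / FCS.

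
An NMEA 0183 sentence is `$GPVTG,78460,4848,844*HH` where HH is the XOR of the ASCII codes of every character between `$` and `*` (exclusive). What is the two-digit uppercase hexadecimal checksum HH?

XOR the ASCII codes of the payload characters:
  'G' = 0x47 → acc = 0x47
  'P' = 0x50 → acc = 0x17
  'V' = 0x56 → acc = 0x41
  'T' = 0x54 → acc = 0x15
  'G' = 0x47 → acc = 0x52
  ',' = 0x2C → acc = 0x7E
  '7' = 0x37 → acc = 0x49
  '8' = 0x38 → acc = 0x71
  '4' = 0x34 → acc = 0x45
  '6' = 0x36 → acc = 0x73
  '0' = 0x30 → acc = 0x43
  ',' = 0x2C → acc = 0x6F
  '4' = 0x34 → acc = 0x5B
  '8' = 0x38 → acc = 0x63
  '4' = 0x34 → acc = 0x57
  '8' = 0x38 → acc = 0x6F
  ',' = 0x2C → acc = 0x43
  '8' = 0x38 → acc = 0x7B
  '4' = 0x34 → acc = 0x4F
  '4' = 0x34 → acc = 0x7B
Checksum = 0x7B.

7B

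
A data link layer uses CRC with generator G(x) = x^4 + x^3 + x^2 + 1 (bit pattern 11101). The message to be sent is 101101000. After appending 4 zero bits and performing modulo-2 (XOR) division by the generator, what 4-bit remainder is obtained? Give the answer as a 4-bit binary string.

1010

Append 4 zeros: 1011010000000. Divide by 11101 (XOR where the leading bit is 1):
  pos 0: 10110 XOR 11101 = 01011
  pos 1: 10111 XOR 11101 = 01010
  pos 2: 10100 XOR 11101 = 01001
  pos 3: 10010 XOR 11101 = 01111
  pos 4: 11110 XOR 11101 = 00011
  pos 7: 11000 XOR 11101 = 00101
Remainder (last 4 bits) = 1010. This is the CRC / FCS.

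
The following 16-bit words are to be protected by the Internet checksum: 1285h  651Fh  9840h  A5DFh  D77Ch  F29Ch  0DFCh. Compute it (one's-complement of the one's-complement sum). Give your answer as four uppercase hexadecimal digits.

7225

One's-complement addition (fold any carry out of bit 15 back into bit 0):
  0x1285 + 0x651F = 0x077A4
  0x77A4 + 0x9840 = 0x10FE4 → wrap carry → 0x0FE5
  0x0FE5 + 0xA5DF = 0x0B5C4
  0xB5C4 + 0xD77C = 0x18D40 → wrap carry → 0x8D41
  0x8D41 + 0xF29C = 0x17FDD → wrap carry → 0x7FDE
  0x7FDE + 0x0DFC = 0x08DDA
One's-complement sum = 0x8DDA.
Checksum = ~0x8DDA & 0xFFFF = 0x7225.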